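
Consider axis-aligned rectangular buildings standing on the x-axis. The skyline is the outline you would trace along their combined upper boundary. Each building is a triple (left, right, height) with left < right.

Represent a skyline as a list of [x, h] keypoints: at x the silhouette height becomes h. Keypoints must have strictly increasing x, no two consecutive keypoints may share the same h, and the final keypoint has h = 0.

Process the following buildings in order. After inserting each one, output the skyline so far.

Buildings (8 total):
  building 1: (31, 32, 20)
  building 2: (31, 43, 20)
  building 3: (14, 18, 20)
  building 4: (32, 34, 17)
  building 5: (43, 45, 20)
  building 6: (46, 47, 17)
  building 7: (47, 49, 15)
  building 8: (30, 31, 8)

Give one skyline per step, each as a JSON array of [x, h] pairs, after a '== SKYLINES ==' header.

== SKYLINES ==
[[31,20],[32,0]]
[[31,20],[43,0]]
[[14,20],[18,0],[31,20],[43,0]]
[[14,20],[18,0],[31,20],[43,0]]
[[14,20],[18,0],[31,20],[45,0]]
[[14,20],[18,0],[31,20],[45,0],[46,17],[47,0]]
[[14,20],[18,0],[31,20],[45,0],[46,17],[47,15],[49,0]]
[[14,20],[18,0],[30,8],[31,20],[45,0],[46,17],[47,15],[49,0]]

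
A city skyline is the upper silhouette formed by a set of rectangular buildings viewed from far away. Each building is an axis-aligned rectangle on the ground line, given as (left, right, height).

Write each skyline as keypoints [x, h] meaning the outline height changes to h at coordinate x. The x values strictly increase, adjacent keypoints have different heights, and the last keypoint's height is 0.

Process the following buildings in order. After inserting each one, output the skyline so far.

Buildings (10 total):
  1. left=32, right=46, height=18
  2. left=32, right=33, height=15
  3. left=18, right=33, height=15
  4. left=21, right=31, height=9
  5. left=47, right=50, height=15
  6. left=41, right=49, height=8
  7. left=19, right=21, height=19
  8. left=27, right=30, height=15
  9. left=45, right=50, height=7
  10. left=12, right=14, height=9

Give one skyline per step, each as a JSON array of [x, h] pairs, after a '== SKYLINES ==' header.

== SKYLINES ==
[[32,18],[46,0]]
[[32,18],[46,0]]
[[18,15],[32,18],[46,0]]
[[18,15],[32,18],[46,0]]
[[18,15],[32,18],[46,0],[47,15],[50,0]]
[[18,15],[32,18],[46,8],[47,15],[50,0]]
[[18,15],[19,19],[21,15],[32,18],[46,8],[47,15],[50,0]]
[[18,15],[19,19],[21,15],[32,18],[46,8],[47,15],[50,0]]
[[18,15],[19,19],[21,15],[32,18],[46,8],[47,15],[50,0]]
[[12,9],[14,0],[18,15],[19,19],[21,15],[32,18],[46,8],[47,15],[50,0]]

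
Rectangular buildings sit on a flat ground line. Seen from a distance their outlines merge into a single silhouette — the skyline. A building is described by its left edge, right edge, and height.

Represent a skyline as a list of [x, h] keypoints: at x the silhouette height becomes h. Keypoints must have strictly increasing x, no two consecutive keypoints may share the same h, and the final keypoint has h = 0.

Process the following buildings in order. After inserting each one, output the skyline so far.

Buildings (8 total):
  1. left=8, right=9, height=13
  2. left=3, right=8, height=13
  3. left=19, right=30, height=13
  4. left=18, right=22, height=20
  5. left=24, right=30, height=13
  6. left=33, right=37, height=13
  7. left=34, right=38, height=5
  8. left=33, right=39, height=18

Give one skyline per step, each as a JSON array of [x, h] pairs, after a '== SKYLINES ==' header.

== SKYLINES ==
[[8,13],[9,0]]
[[3,13],[9,0]]
[[3,13],[9,0],[19,13],[30,0]]
[[3,13],[9,0],[18,20],[22,13],[30,0]]
[[3,13],[9,0],[18,20],[22,13],[30,0]]
[[3,13],[9,0],[18,20],[22,13],[30,0],[33,13],[37,0]]
[[3,13],[9,0],[18,20],[22,13],[30,0],[33,13],[37,5],[38,0]]
[[3,13],[9,0],[18,20],[22,13],[30,0],[33,18],[39,0]]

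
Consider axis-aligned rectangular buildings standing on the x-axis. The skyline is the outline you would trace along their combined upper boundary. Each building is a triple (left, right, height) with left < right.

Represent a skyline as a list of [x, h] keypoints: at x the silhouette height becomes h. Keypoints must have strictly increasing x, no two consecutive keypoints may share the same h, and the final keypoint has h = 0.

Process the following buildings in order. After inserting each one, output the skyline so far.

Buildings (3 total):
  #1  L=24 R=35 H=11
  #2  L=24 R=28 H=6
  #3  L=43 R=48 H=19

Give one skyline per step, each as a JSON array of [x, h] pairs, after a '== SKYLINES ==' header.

== SKYLINES ==
[[24,11],[35,0]]
[[24,11],[35,0]]
[[24,11],[35,0],[43,19],[48,0]]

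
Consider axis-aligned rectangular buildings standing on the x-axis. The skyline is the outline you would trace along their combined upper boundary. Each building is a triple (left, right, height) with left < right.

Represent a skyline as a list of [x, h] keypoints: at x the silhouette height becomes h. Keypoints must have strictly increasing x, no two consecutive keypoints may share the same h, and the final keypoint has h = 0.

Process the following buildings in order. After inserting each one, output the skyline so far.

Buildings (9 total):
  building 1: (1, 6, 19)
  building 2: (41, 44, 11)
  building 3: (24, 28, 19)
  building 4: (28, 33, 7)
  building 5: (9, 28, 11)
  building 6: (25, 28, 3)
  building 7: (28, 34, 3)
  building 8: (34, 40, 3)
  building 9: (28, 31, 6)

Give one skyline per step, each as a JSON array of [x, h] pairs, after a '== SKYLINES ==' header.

== SKYLINES ==
[[1,19],[6,0]]
[[1,19],[6,0],[41,11],[44,0]]
[[1,19],[6,0],[24,19],[28,0],[41,11],[44,0]]
[[1,19],[6,0],[24,19],[28,7],[33,0],[41,11],[44,0]]
[[1,19],[6,0],[9,11],[24,19],[28,7],[33,0],[41,11],[44,0]]
[[1,19],[6,0],[9,11],[24,19],[28,7],[33,0],[41,11],[44,0]]
[[1,19],[6,0],[9,11],[24,19],[28,7],[33,3],[34,0],[41,11],[44,0]]
[[1,19],[6,0],[9,11],[24,19],[28,7],[33,3],[40,0],[41,11],[44,0]]
[[1,19],[6,0],[9,11],[24,19],[28,7],[33,3],[40,0],[41,11],[44,0]]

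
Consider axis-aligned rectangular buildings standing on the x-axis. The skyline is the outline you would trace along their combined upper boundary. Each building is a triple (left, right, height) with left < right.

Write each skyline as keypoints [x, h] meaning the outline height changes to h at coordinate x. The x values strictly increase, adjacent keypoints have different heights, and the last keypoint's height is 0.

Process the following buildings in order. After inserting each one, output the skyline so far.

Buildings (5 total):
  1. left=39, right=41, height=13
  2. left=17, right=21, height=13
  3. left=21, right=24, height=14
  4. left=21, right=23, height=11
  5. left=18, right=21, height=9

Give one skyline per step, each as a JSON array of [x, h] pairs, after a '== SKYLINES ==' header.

== SKYLINES ==
[[39,13],[41,0]]
[[17,13],[21,0],[39,13],[41,0]]
[[17,13],[21,14],[24,0],[39,13],[41,0]]
[[17,13],[21,14],[24,0],[39,13],[41,0]]
[[17,13],[21,14],[24,0],[39,13],[41,0]]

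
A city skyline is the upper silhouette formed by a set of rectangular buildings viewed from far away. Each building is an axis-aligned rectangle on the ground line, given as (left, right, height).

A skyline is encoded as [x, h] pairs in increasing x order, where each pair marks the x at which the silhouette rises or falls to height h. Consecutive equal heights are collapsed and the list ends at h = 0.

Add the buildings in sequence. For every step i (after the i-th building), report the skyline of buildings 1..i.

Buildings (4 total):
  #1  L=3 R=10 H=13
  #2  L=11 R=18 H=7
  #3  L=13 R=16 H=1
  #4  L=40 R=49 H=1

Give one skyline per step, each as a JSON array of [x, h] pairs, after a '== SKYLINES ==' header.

== SKYLINES ==
[[3,13],[10,0]]
[[3,13],[10,0],[11,7],[18,0]]
[[3,13],[10,0],[11,7],[18,0]]
[[3,13],[10,0],[11,7],[18,0],[40,1],[49,0]]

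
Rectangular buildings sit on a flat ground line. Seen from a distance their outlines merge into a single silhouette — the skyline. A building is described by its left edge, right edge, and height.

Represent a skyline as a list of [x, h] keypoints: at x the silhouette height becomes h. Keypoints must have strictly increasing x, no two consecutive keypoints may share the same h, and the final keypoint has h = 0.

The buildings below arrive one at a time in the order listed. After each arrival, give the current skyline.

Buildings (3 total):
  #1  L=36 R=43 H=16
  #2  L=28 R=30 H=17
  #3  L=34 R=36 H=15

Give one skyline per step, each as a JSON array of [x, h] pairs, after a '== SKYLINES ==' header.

== SKYLINES ==
[[36,16],[43,0]]
[[28,17],[30,0],[36,16],[43,0]]
[[28,17],[30,0],[34,15],[36,16],[43,0]]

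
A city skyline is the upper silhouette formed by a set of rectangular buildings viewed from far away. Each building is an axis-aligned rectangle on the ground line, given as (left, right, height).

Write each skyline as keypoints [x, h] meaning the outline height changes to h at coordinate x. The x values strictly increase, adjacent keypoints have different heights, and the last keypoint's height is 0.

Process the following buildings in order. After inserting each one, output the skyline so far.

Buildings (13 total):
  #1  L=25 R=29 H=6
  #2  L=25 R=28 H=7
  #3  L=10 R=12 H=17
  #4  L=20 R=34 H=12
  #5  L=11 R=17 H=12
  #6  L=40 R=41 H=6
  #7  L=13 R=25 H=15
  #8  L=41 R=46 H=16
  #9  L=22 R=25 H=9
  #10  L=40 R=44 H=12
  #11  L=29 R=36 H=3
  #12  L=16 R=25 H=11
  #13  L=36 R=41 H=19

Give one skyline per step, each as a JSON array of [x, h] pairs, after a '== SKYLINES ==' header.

== SKYLINES ==
[[25,6],[29,0]]
[[25,7],[28,6],[29,0]]
[[10,17],[12,0],[25,7],[28,6],[29,0]]
[[10,17],[12,0],[20,12],[34,0]]
[[10,17],[12,12],[17,0],[20,12],[34,0]]
[[10,17],[12,12],[17,0],[20,12],[34,0],[40,6],[41,0]]
[[10,17],[12,12],[13,15],[25,12],[34,0],[40,6],[41,0]]
[[10,17],[12,12],[13,15],[25,12],[34,0],[40,6],[41,16],[46,0]]
[[10,17],[12,12],[13,15],[25,12],[34,0],[40,6],[41,16],[46,0]]
[[10,17],[12,12],[13,15],[25,12],[34,0],[40,12],[41,16],[46,0]]
[[10,17],[12,12],[13,15],[25,12],[34,3],[36,0],[40,12],[41,16],[46,0]]
[[10,17],[12,12],[13,15],[25,12],[34,3],[36,0],[40,12],[41,16],[46,0]]
[[10,17],[12,12],[13,15],[25,12],[34,3],[36,19],[41,16],[46,0]]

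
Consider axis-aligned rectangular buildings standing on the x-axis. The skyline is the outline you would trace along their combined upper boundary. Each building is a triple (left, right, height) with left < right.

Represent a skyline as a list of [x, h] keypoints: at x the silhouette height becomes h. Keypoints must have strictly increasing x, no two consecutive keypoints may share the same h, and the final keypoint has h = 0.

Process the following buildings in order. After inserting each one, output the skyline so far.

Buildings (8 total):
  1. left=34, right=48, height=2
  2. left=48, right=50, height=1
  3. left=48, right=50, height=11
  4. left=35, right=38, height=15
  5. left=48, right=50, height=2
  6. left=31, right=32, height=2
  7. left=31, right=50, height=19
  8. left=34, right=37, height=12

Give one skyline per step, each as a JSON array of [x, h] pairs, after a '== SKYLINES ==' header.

== SKYLINES ==
[[34,2],[48,0]]
[[34,2],[48,1],[50,0]]
[[34,2],[48,11],[50,0]]
[[34,2],[35,15],[38,2],[48,11],[50,0]]
[[34,2],[35,15],[38,2],[48,11],[50,0]]
[[31,2],[32,0],[34,2],[35,15],[38,2],[48,11],[50,0]]
[[31,19],[50,0]]
[[31,19],[50,0]]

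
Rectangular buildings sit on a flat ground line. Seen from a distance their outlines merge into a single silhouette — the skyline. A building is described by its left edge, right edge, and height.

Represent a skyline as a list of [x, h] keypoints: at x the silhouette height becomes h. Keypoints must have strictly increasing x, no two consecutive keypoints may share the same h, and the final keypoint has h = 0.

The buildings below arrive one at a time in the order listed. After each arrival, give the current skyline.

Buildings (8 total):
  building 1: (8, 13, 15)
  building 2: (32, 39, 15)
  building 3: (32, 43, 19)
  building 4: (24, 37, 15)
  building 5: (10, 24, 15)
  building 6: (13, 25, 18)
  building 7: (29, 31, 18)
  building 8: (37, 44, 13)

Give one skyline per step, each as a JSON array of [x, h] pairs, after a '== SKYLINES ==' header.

== SKYLINES ==
[[8,15],[13,0]]
[[8,15],[13,0],[32,15],[39,0]]
[[8,15],[13,0],[32,19],[43,0]]
[[8,15],[13,0],[24,15],[32,19],[43,0]]
[[8,15],[32,19],[43,0]]
[[8,15],[13,18],[25,15],[32,19],[43,0]]
[[8,15],[13,18],[25,15],[29,18],[31,15],[32,19],[43,0]]
[[8,15],[13,18],[25,15],[29,18],[31,15],[32,19],[43,13],[44,0]]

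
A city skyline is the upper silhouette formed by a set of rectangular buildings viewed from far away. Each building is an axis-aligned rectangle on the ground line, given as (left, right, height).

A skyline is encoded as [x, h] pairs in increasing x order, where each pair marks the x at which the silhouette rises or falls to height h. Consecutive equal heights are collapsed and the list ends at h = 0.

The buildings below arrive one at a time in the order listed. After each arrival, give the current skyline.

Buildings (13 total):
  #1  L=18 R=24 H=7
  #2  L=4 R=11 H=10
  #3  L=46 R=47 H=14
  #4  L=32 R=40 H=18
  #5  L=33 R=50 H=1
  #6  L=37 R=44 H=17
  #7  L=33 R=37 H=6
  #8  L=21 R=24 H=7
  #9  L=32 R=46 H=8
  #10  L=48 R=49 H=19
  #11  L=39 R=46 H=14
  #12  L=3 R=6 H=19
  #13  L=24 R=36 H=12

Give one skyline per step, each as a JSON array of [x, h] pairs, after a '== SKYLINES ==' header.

== SKYLINES ==
[[18,7],[24,0]]
[[4,10],[11,0],[18,7],[24,0]]
[[4,10],[11,0],[18,7],[24,0],[46,14],[47,0]]
[[4,10],[11,0],[18,7],[24,0],[32,18],[40,0],[46,14],[47,0]]
[[4,10],[11,0],[18,7],[24,0],[32,18],[40,1],[46,14],[47,1],[50,0]]
[[4,10],[11,0],[18,7],[24,0],[32,18],[40,17],[44,1],[46,14],[47,1],[50,0]]
[[4,10],[11,0],[18,7],[24,0],[32,18],[40,17],[44,1],[46,14],[47,1],[50,0]]
[[4,10],[11,0],[18,7],[24,0],[32,18],[40,17],[44,1],[46,14],[47,1],[50,0]]
[[4,10],[11,0],[18,7],[24,0],[32,18],[40,17],[44,8],[46,14],[47,1],[50,0]]
[[4,10],[11,0],[18,7],[24,0],[32,18],[40,17],[44,8],[46,14],[47,1],[48,19],[49,1],[50,0]]
[[4,10],[11,0],[18,7],[24,0],[32,18],[40,17],[44,14],[47,1],[48,19],[49,1],[50,0]]
[[3,19],[6,10],[11,0],[18,7],[24,0],[32,18],[40,17],[44,14],[47,1],[48,19],[49,1],[50,0]]
[[3,19],[6,10],[11,0],[18,7],[24,12],[32,18],[40,17],[44,14],[47,1],[48,19],[49,1],[50,0]]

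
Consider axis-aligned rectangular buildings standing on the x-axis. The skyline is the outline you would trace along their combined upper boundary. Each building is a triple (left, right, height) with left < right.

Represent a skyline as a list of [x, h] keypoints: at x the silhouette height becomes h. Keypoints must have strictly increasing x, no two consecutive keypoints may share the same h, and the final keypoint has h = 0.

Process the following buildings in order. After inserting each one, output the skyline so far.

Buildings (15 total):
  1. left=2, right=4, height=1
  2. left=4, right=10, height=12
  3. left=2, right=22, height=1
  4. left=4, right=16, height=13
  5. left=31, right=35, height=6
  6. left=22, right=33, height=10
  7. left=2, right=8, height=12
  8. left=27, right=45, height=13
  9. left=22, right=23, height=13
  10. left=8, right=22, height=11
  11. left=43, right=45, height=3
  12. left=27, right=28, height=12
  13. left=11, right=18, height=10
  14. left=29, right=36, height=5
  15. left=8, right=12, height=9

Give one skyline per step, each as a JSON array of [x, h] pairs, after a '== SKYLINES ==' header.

== SKYLINES ==
[[2,1],[4,0]]
[[2,1],[4,12],[10,0]]
[[2,1],[4,12],[10,1],[22,0]]
[[2,1],[4,13],[16,1],[22,0]]
[[2,1],[4,13],[16,1],[22,0],[31,6],[35,0]]
[[2,1],[4,13],[16,1],[22,10],[33,6],[35,0]]
[[2,12],[4,13],[16,1],[22,10],[33,6],[35,0]]
[[2,12],[4,13],[16,1],[22,10],[27,13],[45,0]]
[[2,12],[4,13],[16,1],[22,13],[23,10],[27,13],[45,0]]
[[2,12],[4,13],[16,11],[22,13],[23,10],[27,13],[45,0]]
[[2,12],[4,13],[16,11],[22,13],[23,10],[27,13],[45,0]]
[[2,12],[4,13],[16,11],[22,13],[23,10],[27,13],[45,0]]
[[2,12],[4,13],[16,11],[22,13],[23,10],[27,13],[45,0]]
[[2,12],[4,13],[16,11],[22,13],[23,10],[27,13],[45,0]]
[[2,12],[4,13],[16,11],[22,13],[23,10],[27,13],[45,0]]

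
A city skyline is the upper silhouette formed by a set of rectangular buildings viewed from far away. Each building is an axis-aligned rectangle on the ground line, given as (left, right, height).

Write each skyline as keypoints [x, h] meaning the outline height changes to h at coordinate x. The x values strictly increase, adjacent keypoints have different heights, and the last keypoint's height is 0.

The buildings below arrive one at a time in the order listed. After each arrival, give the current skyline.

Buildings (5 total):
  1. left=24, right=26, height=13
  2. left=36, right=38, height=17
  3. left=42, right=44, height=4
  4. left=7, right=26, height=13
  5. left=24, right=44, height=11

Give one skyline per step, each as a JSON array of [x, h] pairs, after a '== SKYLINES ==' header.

== SKYLINES ==
[[24,13],[26,0]]
[[24,13],[26,0],[36,17],[38,0]]
[[24,13],[26,0],[36,17],[38,0],[42,4],[44,0]]
[[7,13],[26,0],[36,17],[38,0],[42,4],[44,0]]
[[7,13],[26,11],[36,17],[38,11],[44,0]]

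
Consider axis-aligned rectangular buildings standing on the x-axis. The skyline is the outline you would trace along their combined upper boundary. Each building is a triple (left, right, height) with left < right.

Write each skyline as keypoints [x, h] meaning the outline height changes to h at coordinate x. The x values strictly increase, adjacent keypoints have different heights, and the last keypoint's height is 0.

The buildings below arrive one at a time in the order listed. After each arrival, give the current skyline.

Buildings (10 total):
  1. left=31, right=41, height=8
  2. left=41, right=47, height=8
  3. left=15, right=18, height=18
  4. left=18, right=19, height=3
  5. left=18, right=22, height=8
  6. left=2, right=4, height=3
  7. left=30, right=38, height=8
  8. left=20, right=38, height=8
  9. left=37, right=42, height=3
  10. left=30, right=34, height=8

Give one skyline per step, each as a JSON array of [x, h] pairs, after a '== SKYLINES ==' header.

== SKYLINES ==
[[31,8],[41,0]]
[[31,8],[47,0]]
[[15,18],[18,0],[31,8],[47,0]]
[[15,18],[18,3],[19,0],[31,8],[47,0]]
[[15,18],[18,8],[22,0],[31,8],[47,0]]
[[2,3],[4,0],[15,18],[18,8],[22,0],[31,8],[47,0]]
[[2,3],[4,0],[15,18],[18,8],[22,0],[30,8],[47,0]]
[[2,3],[4,0],[15,18],[18,8],[47,0]]
[[2,3],[4,0],[15,18],[18,8],[47,0]]
[[2,3],[4,0],[15,18],[18,8],[47,0]]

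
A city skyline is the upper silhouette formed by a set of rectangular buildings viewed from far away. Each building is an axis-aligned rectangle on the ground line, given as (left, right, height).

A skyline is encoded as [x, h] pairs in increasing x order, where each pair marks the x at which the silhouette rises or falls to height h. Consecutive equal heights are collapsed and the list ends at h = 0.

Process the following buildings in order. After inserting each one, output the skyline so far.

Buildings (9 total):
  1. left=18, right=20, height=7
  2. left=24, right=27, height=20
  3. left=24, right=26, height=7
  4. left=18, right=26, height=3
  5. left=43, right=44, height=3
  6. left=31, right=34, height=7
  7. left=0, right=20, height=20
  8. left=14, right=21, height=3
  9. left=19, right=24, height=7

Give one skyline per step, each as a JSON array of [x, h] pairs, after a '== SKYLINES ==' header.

== SKYLINES ==
[[18,7],[20,0]]
[[18,7],[20,0],[24,20],[27,0]]
[[18,7],[20,0],[24,20],[27,0]]
[[18,7],[20,3],[24,20],[27,0]]
[[18,7],[20,3],[24,20],[27,0],[43,3],[44,0]]
[[18,7],[20,3],[24,20],[27,0],[31,7],[34,0],[43,3],[44,0]]
[[0,20],[20,3],[24,20],[27,0],[31,7],[34,0],[43,3],[44,0]]
[[0,20],[20,3],[24,20],[27,0],[31,7],[34,0],[43,3],[44,0]]
[[0,20],[20,7],[24,20],[27,0],[31,7],[34,0],[43,3],[44,0]]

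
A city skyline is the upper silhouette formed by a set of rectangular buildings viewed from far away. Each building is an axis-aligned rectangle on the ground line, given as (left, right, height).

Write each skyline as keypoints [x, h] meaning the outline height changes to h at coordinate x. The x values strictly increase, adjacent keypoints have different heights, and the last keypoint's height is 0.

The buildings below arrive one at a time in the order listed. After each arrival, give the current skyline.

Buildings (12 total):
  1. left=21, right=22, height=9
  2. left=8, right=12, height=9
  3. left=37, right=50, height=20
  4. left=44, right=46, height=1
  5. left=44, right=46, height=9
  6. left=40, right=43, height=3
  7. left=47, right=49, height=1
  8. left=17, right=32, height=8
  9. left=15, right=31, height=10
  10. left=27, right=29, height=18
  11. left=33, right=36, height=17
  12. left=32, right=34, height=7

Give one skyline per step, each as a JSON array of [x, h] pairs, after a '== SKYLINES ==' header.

== SKYLINES ==
[[21,9],[22,0]]
[[8,9],[12,0],[21,9],[22,0]]
[[8,9],[12,0],[21,9],[22,0],[37,20],[50,0]]
[[8,9],[12,0],[21,9],[22,0],[37,20],[50,0]]
[[8,9],[12,0],[21,9],[22,0],[37,20],[50,0]]
[[8,9],[12,0],[21,9],[22,0],[37,20],[50,0]]
[[8,9],[12,0],[21,9],[22,0],[37,20],[50,0]]
[[8,9],[12,0],[17,8],[21,9],[22,8],[32,0],[37,20],[50,0]]
[[8,9],[12,0],[15,10],[31,8],[32,0],[37,20],[50,0]]
[[8,9],[12,0],[15,10],[27,18],[29,10],[31,8],[32,0],[37,20],[50,0]]
[[8,9],[12,0],[15,10],[27,18],[29,10],[31,8],[32,0],[33,17],[36,0],[37,20],[50,0]]
[[8,9],[12,0],[15,10],[27,18],[29,10],[31,8],[32,7],[33,17],[36,0],[37,20],[50,0]]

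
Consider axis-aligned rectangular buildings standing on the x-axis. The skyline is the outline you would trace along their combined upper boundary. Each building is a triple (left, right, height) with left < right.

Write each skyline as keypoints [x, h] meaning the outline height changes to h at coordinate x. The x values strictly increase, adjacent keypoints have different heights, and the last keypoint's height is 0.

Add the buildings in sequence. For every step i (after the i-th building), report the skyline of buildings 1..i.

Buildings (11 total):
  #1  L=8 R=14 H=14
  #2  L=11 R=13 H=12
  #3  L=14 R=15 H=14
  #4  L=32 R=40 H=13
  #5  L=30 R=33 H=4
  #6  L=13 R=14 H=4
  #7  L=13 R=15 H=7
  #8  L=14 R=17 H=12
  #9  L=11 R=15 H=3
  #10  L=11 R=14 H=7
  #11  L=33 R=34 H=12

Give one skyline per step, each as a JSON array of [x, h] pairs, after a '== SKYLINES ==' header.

== SKYLINES ==
[[8,14],[14,0]]
[[8,14],[14,0]]
[[8,14],[15,0]]
[[8,14],[15,0],[32,13],[40,0]]
[[8,14],[15,0],[30,4],[32,13],[40,0]]
[[8,14],[15,0],[30,4],[32,13],[40,0]]
[[8,14],[15,0],[30,4],[32,13],[40,0]]
[[8,14],[15,12],[17,0],[30,4],[32,13],[40,0]]
[[8,14],[15,12],[17,0],[30,4],[32,13],[40,0]]
[[8,14],[15,12],[17,0],[30,4],[32,13],[40,0]]
[[8,14],[15,12],[17,0],[30,4],[32,13],[40,0]]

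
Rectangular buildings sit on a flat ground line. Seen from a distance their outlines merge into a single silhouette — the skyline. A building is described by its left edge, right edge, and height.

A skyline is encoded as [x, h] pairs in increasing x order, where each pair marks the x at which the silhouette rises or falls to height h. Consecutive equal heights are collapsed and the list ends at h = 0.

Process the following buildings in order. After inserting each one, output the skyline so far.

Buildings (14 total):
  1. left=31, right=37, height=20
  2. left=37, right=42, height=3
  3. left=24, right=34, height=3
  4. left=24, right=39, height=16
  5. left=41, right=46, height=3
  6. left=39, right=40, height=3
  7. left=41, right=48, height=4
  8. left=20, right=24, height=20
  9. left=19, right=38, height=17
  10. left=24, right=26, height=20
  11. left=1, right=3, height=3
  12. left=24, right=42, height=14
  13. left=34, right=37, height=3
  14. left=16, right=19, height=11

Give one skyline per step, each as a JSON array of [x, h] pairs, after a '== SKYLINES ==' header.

== SKYLINES ==
[[31,20],[37,0]]
[[31,20],[37,3],[42,0]]
[[24,3],[31,20],[37,3],[42,0]]
[[24,16],[31,20],[37,16],[39,3],[42,0]]
[[24,16],[31,20],[37,16],[39,3],[46,0]]
[[24,16],[31,20],[37,16],[39,3],[46,0]]
[[24,16],[31,20],[37,16],[39,3],[41,4],[48,0]]
[[20,20],[24,16],[31,20],[37,16],[39,3],[41,4],[48,0]]
[[19,17],[20,20],[24,17],[31,20],[37,17],[38,16],[39,3],[41,4],[48,0]]
[[19,17],[20,20],[26,17],[31,20],[37,17],[38,16],[39,3],[41,4],[48,0]]
[[1,3],[3,0],[19,17],[20,20],[26,17],[31,20],[37,17],[38,16],[39,3],[41,4],[48,0]]
[[1,3],[3,0],[19,17],[20,20],[26,17],[31,20],[37,17],[38,16],[39,14],[42,4],[48,0]]
[[1,3],[3,0],[19,17],[20,20],[26,17],[31,20],[37,17],[38,16],[39,14],[42,4],[48,0]]
[[1,3],[3,0],[16,11],[19,17],[20,20],[26,17],[31,20],[37,17],[38,16],[39,14],[42,4],[48,0]]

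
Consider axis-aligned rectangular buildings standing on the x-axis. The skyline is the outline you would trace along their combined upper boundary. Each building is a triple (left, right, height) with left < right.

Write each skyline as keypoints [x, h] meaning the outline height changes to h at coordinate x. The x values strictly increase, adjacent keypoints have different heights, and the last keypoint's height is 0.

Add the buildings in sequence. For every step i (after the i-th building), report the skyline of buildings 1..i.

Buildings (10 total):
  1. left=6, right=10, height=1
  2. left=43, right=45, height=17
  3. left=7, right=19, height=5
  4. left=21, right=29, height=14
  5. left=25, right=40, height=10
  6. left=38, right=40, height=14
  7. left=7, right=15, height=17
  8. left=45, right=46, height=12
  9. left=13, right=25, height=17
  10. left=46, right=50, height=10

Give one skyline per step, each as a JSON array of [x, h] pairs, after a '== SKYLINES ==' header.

== SKYLINES ==
[[6,1],[10,0]]
[[6,1],[10,0],[43,17],[45,0]]
[[6,1],[7,5],[19,0],[43,17],[45,0]]
[[6,1],[7,5],[19,0],[21,14],[29,0],[43,17],[45,0]]
[[6,1],[7,5],[19,0],[21,14],[29,10],[40,0],[43,17],[45,0]]
[[6,1],[7,5],[19,0],[21,14],[29,10],[38,14],[40,0],[43,17],[45,0]]
[[6,1],[7,17],[15,5],[19,0],[21,14],[29,10],[38,14],[40,0],[43,17],[45,0]]
[[6,1],[7,17],[15,5],[19,0],[21,14],[29,10],[38,14],[40,0],[43,17],[45,12],[46,0]]
[[6,1],[7,17],[25,14],[29,10],[38,14],[40,0],[43,17],[45,12],[46,0]]
[[6,1],[7,17],[25,14],[29,10],[38,14],[40,0],[43,17],[45,12],[46,10],[50,0]]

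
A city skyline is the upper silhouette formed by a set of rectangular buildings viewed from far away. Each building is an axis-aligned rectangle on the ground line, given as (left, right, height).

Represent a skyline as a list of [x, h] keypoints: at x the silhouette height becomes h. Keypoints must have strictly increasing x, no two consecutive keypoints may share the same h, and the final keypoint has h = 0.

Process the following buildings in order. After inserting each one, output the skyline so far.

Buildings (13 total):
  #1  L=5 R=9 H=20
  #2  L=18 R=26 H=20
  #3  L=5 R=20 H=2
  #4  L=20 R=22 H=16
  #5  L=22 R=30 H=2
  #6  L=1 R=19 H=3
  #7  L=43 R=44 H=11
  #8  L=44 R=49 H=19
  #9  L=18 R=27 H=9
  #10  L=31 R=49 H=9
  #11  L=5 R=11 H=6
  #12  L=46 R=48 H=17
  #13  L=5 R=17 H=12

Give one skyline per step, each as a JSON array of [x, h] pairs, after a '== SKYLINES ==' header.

== SKYLINES ==
[[5,20],[9,0]]
[[5,20],[9,0],[18,20],[26,0]]
[[5,20],[9,2],[18,20],[26,0]]
[[5,20],[9,2],[18,20],[26,0]]
[[5,20],[9,2],[18,20],[26,2],[30,0]]
[[1,3],[5,20],[9,3],[18,20],[26,2],[30,0]]
[[1,3],[5,20],[9,3],[18,20],[26,2],[30,0],[43,11],[44,0]]
[[1,3],[5,20],[9,3],[18,20],[26,2],[30,0],[43,11],[44,19],[49,0]]
[[1,3],[5,20],[9,3],[18,20],[26,9],[27,2],[30,0],[43,11],[44,19],[49,0]]
[[1,3],[5,20],[9,3],[18,20],[26,9],[27,2],[30,0],[31,9],[43,11],[44,19],[49,0]]
[[1,3],[5,20],[9,6],[11,3],[18,20],[26,9],[27,2],[30,0],[31,9],[43,11],[44,19],[49,0]]
[[1,3],[5,20],[9,6],[11,3],[18,20],[26,9],[27,2],[30,0],[31,9],[43,11],[44,19],[49,0]]
[[1,3],[5,20],[9,12],[17,3],[18,20],[26,9],[27,2],[30,0],[31,9],[43,11],[44,19],[49,0]]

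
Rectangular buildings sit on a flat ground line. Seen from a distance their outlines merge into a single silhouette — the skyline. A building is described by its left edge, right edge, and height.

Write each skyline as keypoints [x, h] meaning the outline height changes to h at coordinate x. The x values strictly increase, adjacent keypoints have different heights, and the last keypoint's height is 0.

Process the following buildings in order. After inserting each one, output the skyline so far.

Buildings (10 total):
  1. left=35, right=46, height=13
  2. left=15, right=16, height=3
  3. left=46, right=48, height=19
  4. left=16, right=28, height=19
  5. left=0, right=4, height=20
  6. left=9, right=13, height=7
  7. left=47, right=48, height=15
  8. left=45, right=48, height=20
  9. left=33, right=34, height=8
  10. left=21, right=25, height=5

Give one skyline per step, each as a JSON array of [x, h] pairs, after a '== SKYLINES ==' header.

== SKYLINES ==
[[35,13],[46,0]]
[[15,3],[16,0],[35,13],[46,0]]
[[15,3],[16,0],[35,13],[46,19],[48,0]]
[[15,3],[16,19],[28,0],[35,13],[46,19],[48,0]]
[[0,20],[4,0],[15,3],[16,19],[28,0],[35,13],[46,19],[48,0]]
[[0,20],[4,0],[9,7],[13,0],[15,3],[16,19],[28,0],[35,13],[46,19],[48,0]]
[[0,20],[4,0],[9,7],[13,0],[15,3],[16,19],[28,0],[35,13],[46,19],[48,0]]
[[0,20],[4,0],[9,7],[13,0],[15,3],[16,19],[28,0],[35,13],[45,20],[48,0]]
[[0,20],[4,0],[9,7],[13,0],[15,3],[16,19],[28,0],[33,8],[34,0],[35,13],[45,20],[48,0]]
[[0,20],[4,0],[9,7],[13,0],[15,3],[16,19],[28,0],[33,8],[34,0],[35,13],[45,20],[48,0]]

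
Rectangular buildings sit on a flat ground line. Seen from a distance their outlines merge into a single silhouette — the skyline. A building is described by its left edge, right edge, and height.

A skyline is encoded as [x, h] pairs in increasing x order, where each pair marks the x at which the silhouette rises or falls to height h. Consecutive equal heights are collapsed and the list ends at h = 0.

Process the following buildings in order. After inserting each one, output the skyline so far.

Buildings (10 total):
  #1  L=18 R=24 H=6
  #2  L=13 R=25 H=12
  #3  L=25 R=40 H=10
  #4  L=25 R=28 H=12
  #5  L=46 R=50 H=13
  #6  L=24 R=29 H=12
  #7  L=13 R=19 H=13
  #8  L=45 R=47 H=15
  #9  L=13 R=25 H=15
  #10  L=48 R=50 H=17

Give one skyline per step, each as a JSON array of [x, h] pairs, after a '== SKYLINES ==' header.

== SKYLINES ==
[[18,6],[24,0]]
[[13,12],[25,0]]
[[13,12],[25,10],[40,0]]
[[13,12],[28,10],[40,0]]
[[13,12],[28,10],[40,0],[46,13],[50,0]]
[[13,12],[29,10],[40,0],[46,13],[50,0]]
[[13,13],[19,12],[29,10],[40,0],[46,13],[50,0]]
[[13,13],[19,12],[29,10],[40,0],[45,15],[47,13],[50,0]]
[[13,15],[25,12],[29,10],[40,0],[45,15],[47,13],[50,0]]
[[13,15],[25,12],[29,10],[40,0],[45,15],[47,13],[48,17],[50,0]]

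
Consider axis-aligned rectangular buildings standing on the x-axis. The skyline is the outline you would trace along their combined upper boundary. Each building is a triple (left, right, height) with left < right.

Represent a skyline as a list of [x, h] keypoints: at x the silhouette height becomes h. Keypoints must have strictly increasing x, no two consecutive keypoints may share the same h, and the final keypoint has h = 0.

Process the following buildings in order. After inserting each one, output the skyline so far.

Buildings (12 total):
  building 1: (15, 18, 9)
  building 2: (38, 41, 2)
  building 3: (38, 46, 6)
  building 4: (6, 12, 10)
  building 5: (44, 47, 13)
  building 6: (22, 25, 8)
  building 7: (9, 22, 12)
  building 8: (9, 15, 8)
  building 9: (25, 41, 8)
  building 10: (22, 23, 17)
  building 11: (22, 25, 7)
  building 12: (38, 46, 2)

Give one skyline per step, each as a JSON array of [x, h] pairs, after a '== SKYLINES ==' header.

== SKYLINES ==
[[15,9],[18,0]]
[[15,9],[18,0],[38,2],[41,0]]
[[15,9],[18,0],[38,6],[46,0]]
[[6,10],[12,0],[15,9],[18,0],[38,6],[46,0]]
[[6,10],[12,0],[15,9],[18,0],[38,6],[44,13],[47,0]]
[[6,10],[12,0],[15,9],[18,0],[22,8],[25,0],[38,6],[44,13],[47,0]]
[[6,10],[9,12],[22,8],[25,0],[38,6],[44,13],[47,0]]
[[6,10],[9,12],[22,8],[25,0],[38,6],[44,13],[47,0]]
[[6,10],[9,12],[22,8],[41,6],[44,13],[47,0]]
[[6,10],[9,12],[22,17],[23,8],[41,6],[44,13],[47,0]]
[[6,10],[9,12],[22,17],[23,8],[41,6],[44,13],[47,0]]
[[6,10],[9,12],[22,17],[23,8],[41,6],[44,13],[47,0]]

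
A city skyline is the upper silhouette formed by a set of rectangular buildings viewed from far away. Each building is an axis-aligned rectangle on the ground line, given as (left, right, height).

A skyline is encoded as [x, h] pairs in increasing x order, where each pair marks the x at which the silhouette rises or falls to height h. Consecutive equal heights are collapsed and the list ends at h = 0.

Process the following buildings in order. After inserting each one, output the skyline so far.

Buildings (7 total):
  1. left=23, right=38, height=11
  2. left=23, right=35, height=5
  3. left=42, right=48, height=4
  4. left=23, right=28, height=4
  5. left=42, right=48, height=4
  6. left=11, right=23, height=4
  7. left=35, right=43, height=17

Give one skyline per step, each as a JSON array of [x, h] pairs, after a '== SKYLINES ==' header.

== SKYLINES ==
[[23,11],[38,0]]
[[23,11],[38,0]]
[[23,11],[38,0],[42,4],[48,0]]
[[23,11],[38,0],[42,4],[48,0]]
[[23,11],[38,0],[42,4],[48,0]]
[[11,4],[23,11],[38,0],[42,4],[48,0]]
[[11,4],[23,11],[35,17],[43,4],[48,0]]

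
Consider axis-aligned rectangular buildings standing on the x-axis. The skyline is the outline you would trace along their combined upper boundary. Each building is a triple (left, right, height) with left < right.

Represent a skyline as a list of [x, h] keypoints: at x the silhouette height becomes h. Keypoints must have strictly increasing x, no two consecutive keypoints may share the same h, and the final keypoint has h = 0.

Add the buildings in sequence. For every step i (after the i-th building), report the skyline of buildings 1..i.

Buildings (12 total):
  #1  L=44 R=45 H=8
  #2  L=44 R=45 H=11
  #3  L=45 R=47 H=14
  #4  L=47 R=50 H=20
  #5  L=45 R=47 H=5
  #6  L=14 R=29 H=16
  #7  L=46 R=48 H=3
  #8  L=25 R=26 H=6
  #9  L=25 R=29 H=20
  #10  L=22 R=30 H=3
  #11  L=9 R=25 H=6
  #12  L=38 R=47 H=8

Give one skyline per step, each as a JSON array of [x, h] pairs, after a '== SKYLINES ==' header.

== SKYLINES ==
[[44,8],[45,0]]
[[44,11],[45,0]]
[[44,11],[45,14],[47,0]]
[[44,11],[45,14],[47,20],[50,0]]
[[44,11],[45,14],[47,20],[50,0]]
[[14,16],[29,0],[44,11],[45,14],[47,20],[50,0]]
[[14,16],[29,0],[44,11],[45,14],[47,20],[50,0]]
[[14,16],[29,0],[44,11],[45,14],[47,20],[50,0]]
[[14,16],[25,20],[29,0],[44,11],[45,14],[47,20],[50,0]]
[[14,16],[25,20],[29,3],[30,0],[44,11],[45,14],[47,20],[50,0]]
[[9,6],[14,16],[25,20],[29,3],[30,0],[44,11],[45,14],[47,20],[50,0]]
[[9,6],[14,16],[25,20],[29,3],[30,0],[38,8],[44,11],[45,14],[47,20],[50,0]]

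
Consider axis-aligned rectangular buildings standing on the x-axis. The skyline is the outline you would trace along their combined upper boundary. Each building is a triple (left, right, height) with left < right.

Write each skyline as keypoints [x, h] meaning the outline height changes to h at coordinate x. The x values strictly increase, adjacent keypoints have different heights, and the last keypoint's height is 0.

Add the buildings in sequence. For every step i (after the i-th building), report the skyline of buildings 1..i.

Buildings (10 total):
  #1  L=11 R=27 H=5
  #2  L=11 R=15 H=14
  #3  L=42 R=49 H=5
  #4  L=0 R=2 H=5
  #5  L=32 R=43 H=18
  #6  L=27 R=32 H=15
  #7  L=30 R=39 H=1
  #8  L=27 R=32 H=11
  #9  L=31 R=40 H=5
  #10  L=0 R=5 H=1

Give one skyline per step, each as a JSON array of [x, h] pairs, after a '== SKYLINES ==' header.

== SKYLINES ==
[[11,5],[27,0]]
[[11,14],[15,5],[27,0]]
[[11,14],[15,5],[27,0],[42,5],[49,0]]
[[0,5],[2,0],[11,14],[15,5],[27,0],[42,5],[49,0]]
[[0,5],[2,0],[11,14],[15,5],[27,0],[32,18],[43,5],[49,0]]
[[0,5],[2,0],[11,14],[15,5],[27,15],[32,18],[43,5],[49,0]]
[[0,5],[2,0],[11,14],[15,5],[27,15],[32,18],[43,5],[49,0]]
[[0,5],[2,0],[11,14],[15,5],[27,15],[32,18],[43,5],[49,0]]
[[0,5],[2,0],[11,14],[15,5],[27,15],[32,18],[43,5],[49,0]]
[[0,5],[2,1],[5,0],[11,14],[15,5],[27,15],[32,18],[43,5],[49,0]]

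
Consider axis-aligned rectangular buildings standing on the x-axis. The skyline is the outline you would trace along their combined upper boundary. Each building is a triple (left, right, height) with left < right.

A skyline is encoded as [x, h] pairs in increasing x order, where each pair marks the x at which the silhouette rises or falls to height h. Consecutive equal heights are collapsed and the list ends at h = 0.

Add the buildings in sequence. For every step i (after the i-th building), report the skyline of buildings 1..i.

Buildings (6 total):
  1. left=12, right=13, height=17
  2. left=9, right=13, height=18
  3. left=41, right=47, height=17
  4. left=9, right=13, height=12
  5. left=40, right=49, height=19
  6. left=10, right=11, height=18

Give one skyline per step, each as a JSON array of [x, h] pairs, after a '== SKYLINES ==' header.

== SKYLINES ==
[[12,17],[13,0]]
[[9,18],[13,0]]
[[9,18],[13,0],[41,17],[47,0]]
[[9,18],[13,0],[41,17],[47,0]]
[[9,18],[13,0],[40,19],[49,0]]
[[9,18],[13,0],[40,19],[49,0]]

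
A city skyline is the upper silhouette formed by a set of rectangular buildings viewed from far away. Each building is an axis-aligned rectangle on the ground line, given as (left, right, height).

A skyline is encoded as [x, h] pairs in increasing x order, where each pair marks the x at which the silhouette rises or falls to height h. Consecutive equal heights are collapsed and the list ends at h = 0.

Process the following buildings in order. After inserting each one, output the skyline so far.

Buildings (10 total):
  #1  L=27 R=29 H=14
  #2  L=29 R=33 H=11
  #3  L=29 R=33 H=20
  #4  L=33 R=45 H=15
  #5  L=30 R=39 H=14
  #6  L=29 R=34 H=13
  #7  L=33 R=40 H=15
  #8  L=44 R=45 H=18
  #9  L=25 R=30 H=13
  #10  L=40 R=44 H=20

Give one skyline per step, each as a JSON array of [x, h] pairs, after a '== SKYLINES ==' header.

== SKYLINES ==
[[27,14],[29,0]]
[[27,14],[29,11],[33,0]]
[[27,14],[29,20],[33,0]]
[[27,14],[29,20],[33,15],[45,0]]
[[27,14],[29,20],[33,15],[45,0]]
[[27,14],[29,20],[33,15],[45,0]]
[[27,14],[29,20],[33,15],[45,0]]
[[27,14],[29,20],[33,15],[44,18],[45,0]]
[[25,13],[27,14],[29,20],[33,15],[44,18],[45,0]]
[[25,13],[27,14],[29,20],[33,15],[40,20],[44,18],[45,0]]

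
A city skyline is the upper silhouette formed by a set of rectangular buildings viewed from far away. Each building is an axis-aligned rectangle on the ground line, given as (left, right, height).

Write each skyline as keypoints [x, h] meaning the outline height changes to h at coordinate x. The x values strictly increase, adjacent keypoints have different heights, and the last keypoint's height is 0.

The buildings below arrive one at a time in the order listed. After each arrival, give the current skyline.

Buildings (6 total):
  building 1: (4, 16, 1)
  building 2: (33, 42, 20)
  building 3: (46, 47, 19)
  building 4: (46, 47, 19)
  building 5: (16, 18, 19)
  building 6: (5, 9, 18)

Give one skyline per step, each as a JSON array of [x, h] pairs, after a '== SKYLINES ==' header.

== SKYLINES ==
[[4,1],[16,0]]
[[4,1],[16,0],[33,20],[42,0]]
[[4,1],[16,0],[33,20],[42,0],[46,19],[47,0]]
[[4,1],[16,0],[33,20],[42,0],[46,19],[47,0]]
[[4,1],[16,19],[18,0],[33,20],[42,0],[46,19],[47,0]]
[[4,1],[5,18],[9,1],[16,19],[18,0],[33,20],[42,0],[46,19],[47,0]]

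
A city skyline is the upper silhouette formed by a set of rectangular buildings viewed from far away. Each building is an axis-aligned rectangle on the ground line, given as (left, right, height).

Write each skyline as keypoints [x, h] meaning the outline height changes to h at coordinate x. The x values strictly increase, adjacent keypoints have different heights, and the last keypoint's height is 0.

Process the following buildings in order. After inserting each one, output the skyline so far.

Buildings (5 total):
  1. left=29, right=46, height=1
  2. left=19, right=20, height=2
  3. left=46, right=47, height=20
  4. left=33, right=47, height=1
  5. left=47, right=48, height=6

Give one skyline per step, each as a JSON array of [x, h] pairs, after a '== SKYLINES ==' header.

== SKYLINES ==
[[29,1],[46,0]]
[[19,2],[20,0],[29,1],[46,0]]
[[19,2],[20,0],[29,1],[46,20],[47,0]]
[[19,2],[20,0],[29,1],[46,20],[47,0]]
[[19,2],[20,0],[29,1],[46,20],[47,6],[48,0]]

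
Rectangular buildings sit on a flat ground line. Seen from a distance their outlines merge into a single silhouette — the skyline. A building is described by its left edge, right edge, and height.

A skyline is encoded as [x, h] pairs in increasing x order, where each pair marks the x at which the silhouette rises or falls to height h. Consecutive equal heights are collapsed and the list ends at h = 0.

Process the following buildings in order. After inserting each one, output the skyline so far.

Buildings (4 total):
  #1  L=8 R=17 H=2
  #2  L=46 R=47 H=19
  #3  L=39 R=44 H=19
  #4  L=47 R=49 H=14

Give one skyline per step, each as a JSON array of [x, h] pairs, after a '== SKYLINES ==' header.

== SKYLINES ==
[[8,2],[17,0]]
[[8,2],[17,0],[46,19],[47,0]]
[[8,2],[17,0],[39,19],[44,0],[46,19],[47,0]]
[[8,2],[17,0],[39,19],[44,0],[46,19],[47,14],[49,0]]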